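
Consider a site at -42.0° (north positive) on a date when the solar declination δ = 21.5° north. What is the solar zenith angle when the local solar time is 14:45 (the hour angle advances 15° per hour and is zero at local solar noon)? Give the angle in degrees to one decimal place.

74.1°

Hour angle H = 15° × (14.75 − 12) = 41.25°.
With φ = -42.0°, δ = 21.5°, H = 41.25°: sin φ sin δ = -0.2452, cos φ cos δ cos H = 0.5198, so cos θ_z = 0.2746.
θ_z = arccos(0.2746) = 74.06°.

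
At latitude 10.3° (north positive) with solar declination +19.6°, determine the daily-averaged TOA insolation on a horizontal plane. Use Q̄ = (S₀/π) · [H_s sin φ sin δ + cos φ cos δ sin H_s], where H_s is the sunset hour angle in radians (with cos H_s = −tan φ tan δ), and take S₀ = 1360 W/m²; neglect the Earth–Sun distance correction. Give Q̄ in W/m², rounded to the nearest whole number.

cos H_s = −tan(10.3°) · tan(19.6°) = -0.0647, so H_s = arccos(-0.0647) = 93.71°. In radians, H_s = 1.6355.
H_s sin φ sin δ = 1.6355 × 0.1788 × 0.3355 = 0.0981.
cos φ cos δ sin H_s = 0.9839 × 0.9421 × 0.9979 = 0.9250.
Q̄ = (1360/π) × (0.0981 + 0.9250) = 432.90 × 1.0231 = 442.90 W/m².

443 W/m²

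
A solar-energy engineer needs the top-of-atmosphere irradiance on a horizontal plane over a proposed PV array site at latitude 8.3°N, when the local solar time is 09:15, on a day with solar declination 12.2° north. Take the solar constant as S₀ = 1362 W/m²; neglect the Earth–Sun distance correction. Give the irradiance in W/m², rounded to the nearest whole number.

1032 W/m²

Hour angle H = 15° × (9.25 − 12) = -41.25°.
cos θ_z = sin(8.3°) sin(12.2°) + cos(8.3°) cos(12.2°) cos(-41.25°) = 0.0305 + 0.7272 = 0.7577.
Top-of-atmosphere irradiance = S₀ cos θ_z = 1362 × 0.7577 = 1031.99 W/m².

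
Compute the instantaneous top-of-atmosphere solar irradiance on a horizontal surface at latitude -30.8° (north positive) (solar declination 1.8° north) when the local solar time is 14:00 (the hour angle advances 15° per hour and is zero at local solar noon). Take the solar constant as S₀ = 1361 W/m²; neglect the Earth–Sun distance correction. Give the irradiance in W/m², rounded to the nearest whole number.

Hour angle H = 15° × (14 − 12) = 30.00°.
With φ = -30.8°, δ = 1.8°, H = 30.00°: sin φ sin δ = -0.0161, cos φ cos δ cos H = 0.7435, so cos θ_z = 0.7274.
Top-of-atmosphere irradiance = S₀ cos θ_z = 1361 × 0.7274 = 989.99 W/m².

990 W/m²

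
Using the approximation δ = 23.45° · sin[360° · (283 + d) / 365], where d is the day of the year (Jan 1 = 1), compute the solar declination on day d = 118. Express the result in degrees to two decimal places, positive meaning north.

360 × (283 + 118) / 365 = 395.507°; sin(395.507°) = 0.5808.
δ = 23.45 × 0.5808 = 13.620° ≈ +13.62°.

+13.62°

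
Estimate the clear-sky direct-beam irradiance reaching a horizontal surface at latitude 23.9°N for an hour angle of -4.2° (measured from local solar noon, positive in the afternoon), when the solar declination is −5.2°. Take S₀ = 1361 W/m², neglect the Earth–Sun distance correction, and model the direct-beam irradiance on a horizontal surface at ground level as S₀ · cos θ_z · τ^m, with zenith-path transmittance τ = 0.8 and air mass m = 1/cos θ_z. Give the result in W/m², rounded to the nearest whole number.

cos θ_z = sin φ sin δ + cos φ cos δ cos H = (0.4051)(-0.0906) + (0.9143)(0.9959)(0.9973) = 0.8714.
Air mass m = 1/cos θ_z = 1/0.8714 = 1.148; τ^m = 0.8^1.148 = 0.7740.
Surface direct beam = 1361 × 0.8714 × 0.7740 = 917.94 W/m².

918 W/m²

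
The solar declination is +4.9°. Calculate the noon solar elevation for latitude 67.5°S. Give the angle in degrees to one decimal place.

17.6°

At local solar noon the hour angle is zero, so the elevation is 90° − |φ − δ| = 90° − |-67.5° − (4.9°)| = 90° − 72.4° = 17.6°.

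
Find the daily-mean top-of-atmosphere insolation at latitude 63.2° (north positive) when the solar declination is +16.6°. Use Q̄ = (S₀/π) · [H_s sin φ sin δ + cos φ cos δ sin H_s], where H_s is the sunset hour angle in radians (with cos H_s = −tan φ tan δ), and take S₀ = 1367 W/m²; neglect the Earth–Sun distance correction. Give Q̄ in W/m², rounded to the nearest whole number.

The sunset hour angle satisfies cos H_s = −tan φ tan δ = -0.5902, giving H_s = 126.17°. In radians, H_s = 2.2021.
H_s sin φ sin δ = 2.2021 × 0.8926 × 0.2857 = 0.5616.
cos φ cos δ sin H_s = 0.4509 × 0.9583 × 0.8073 = 0.3488.
Q̄ = (1367/π) × (0.5616 + 0.3488) = 435.13 × 0.9104 = 396.14 W/m².

396 W/m²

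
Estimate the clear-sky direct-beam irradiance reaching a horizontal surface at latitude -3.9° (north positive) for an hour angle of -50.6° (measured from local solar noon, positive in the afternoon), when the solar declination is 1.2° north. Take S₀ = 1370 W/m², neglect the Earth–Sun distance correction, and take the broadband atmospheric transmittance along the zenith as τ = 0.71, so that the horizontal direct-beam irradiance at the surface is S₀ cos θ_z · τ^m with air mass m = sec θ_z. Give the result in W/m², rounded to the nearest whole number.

503 W/m²

cos θ_z = sin φ sin δ + cos φ cos δ cos H = (-0.0680)(0.0209) + (0.9977)(0.9998)(0.6347) = 0.6317.
Air mass m = 1/cos θ_z = 1/0.6317 = 1.583; τ^m = 0.71^1.583 = 0.5815.
Surface direct beam = 1370 × 0.6317 × 0.5815 = 503.25 W/m².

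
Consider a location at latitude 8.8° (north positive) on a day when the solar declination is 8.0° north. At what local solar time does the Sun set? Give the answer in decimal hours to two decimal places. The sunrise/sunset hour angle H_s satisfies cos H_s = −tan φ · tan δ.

−tan φ tan δ = −(0.1548)(0.1405) = -0.0217; H_s = arccos(-0.0217) = 91.24°.
Sunset is at 12 + H_s/15 = 12 + 6.083 = 18.083 h local solar time.

18.08 h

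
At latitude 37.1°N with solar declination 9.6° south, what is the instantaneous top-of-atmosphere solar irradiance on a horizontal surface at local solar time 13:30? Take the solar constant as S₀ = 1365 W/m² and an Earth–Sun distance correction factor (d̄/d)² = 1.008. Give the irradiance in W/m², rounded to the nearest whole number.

Hour angle H = 15° × (13.5 − 12) = 22.50°.
With φ = 37.1°, δ = -9.6°, H = 22.50°: sin φ sin δ = -0.1006, cos φ cos δ cos H = 0.7266, so cos θ_z = 0.6260.
Top-of-atmosphere irradiance = S₀ (d̄/d)² cos θ_z = 1365 × 1.008 × 0.6260 = 861.33 W/m².

861 W/m²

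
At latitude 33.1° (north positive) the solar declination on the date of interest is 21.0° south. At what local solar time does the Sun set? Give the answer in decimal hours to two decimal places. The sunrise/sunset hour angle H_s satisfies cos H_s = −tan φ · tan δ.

cos H_s = −tan(33.1°) · tan(-21.0°) = 0.2502, so H_s = arccos(0.2502) = 75.51°.
Sunset is at 12 + H_s/15 = 12 + 5.034 = 17.034 h local solar time.

17.03 h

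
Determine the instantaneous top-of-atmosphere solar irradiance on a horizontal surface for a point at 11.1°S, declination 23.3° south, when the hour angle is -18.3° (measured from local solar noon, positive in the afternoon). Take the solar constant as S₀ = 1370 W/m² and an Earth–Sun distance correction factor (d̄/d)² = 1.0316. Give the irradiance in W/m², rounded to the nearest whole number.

cos θ_z = sin(-11.1°) sin(-23.3°) + cos(-11.1°) cos(-23.3°) cos(-18.30°) = 0.0762 + 0.8557 = 0.9319.
Top-of-atmosphere irradiance = S₀ (d̄/d)² cos θ_z = 1370 × 1.0316 × 0.9319 = 1317.05 W/m².

1317 W/m²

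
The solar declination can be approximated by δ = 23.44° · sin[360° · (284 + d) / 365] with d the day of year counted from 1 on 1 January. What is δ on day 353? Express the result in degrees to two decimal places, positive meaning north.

-23.43°

360 × (284 + 353) / 365 = 628.274°; sin(628.274°) = -0.9995.
δ = 23.44 × -0.9995 = -23.428° ≈ -23.43°.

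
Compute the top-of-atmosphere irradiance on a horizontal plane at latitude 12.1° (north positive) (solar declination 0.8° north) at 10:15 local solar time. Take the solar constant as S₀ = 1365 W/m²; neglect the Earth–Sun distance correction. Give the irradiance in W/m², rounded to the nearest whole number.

Hour angle H = 15° × (10.25 − 12) = -26.25°.
With φ = 12.1°, δ = 0.8°, H = -26.25°: sin φ sin δ = 0.0029, cos φ cos δ cos H = 0.8769, so cos θ_z = 0.8798.
Top-of-atmosphere irradiance = S₀ cos θ_z = 1365 × 0.8798 = 1200.93 W/m².

1201 W/m²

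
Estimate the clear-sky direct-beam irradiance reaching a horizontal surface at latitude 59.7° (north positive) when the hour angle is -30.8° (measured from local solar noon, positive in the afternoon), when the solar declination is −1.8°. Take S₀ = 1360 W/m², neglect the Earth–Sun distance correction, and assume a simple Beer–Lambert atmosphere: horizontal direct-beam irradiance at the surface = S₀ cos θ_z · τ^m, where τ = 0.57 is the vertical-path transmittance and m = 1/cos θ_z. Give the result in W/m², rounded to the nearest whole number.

cos θ_z = sin φ sin δ + cos φ cos δ cos H = (0.8634)(-0.0314) + (0.5045)(0.9995)(0.8590) = 0.4060.
Air mass m = 1/cos θ_z = 1/0.4060 = 2.463; τ^m = 0.57^2.463 = 0.2504.
Surface direct beam = 1360 × 0.4060 × 0.2504 = 138.26 W/m².

138 W/m²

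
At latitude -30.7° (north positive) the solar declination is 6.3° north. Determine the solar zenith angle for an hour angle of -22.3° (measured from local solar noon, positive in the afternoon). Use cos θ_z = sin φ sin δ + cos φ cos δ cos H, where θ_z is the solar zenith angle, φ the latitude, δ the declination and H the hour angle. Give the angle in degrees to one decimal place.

With φ = -30.7°, δ = 6.3°, H = -22.30°: sin φ sin δ = -0.0560, cos φ cos δ cos H = 0.7907, so cos θ_z = 0.7347.
θ_z = arccos(0.7347) = 42.72°.

42.7°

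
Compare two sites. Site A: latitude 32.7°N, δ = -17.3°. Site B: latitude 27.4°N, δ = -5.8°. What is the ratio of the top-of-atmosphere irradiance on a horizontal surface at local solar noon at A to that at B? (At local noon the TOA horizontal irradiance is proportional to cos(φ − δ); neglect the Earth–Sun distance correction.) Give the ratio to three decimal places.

A: cos θ_z = cos(32.7° − (-17.3°)) = 0.6428.
B: cos θ_z = cos(27.4° − (-5.8°)) = 0.8368.
Ratio A/B = 0.6428 / 0.8368 = 0.7682.

0.768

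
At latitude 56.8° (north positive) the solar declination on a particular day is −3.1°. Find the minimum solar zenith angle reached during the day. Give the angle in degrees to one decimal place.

59.9°

At local solar noon the hour angle is zero, so the zenith angle is |φ − δ| = |56.8° − (-3.1°)| = 59.9°.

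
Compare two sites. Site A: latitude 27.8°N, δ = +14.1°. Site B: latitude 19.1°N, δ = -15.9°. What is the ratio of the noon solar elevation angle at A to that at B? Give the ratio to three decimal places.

A: 90° − |27.8 − (14.1)| = 76.30°.
B: 90° − |19.1 − (-15.9)| = 55.00°.
Ratio A/B = 76.3000 / 55.0000 = 1.3873.

1.387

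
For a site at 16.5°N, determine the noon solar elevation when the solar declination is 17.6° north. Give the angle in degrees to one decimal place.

88.9°

At local solar noon the hour angle is zero, so the elevation is 90° − |φ − δ| = 90° − |16.5° − (17.6°)| = 90° − 1.1° = 88.9°.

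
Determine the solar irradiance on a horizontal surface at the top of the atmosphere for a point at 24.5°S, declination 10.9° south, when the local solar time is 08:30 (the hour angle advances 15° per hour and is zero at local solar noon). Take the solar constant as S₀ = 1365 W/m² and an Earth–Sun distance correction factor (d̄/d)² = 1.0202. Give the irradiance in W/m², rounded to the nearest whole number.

867 W/m²

Hour angle H = 15° × (8.5 − 12) = -52.50°.
cos θ_z = sin(-24.5°) sin(-10.9°) + cos(-24.5°) cos(-10.9°) cos(-52.50°) = 0.0784 + 0.5440 = 0.6224.
Top-of-atmosphere irradiance = S₀ (d̄/d)² cos θ_z = 1365 × 1.0202 × 0.6224 = 866.74 W/m².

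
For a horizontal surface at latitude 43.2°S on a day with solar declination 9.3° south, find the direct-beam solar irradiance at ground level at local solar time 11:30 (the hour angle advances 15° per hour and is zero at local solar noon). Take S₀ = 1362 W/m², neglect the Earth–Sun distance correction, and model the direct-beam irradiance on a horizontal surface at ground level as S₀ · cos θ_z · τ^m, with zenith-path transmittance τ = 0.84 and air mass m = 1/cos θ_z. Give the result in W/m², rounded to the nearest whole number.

Hour angle H = 15° × (11.5 − 12) = -7.50°.
With φ = -43.2°, δ = -9.3°, H = -7.50°: sin φ sin δ = 0.1106, cos φ cos δ cos H = 0.7132, so cos θ_z = 0.8238.
Air mass m = 1/cos θ_z = 1/0.8238 = 1.214; τ^m = 0.84^1.214 = 0.8092.
Surface direct beam = 1362 × 0.8238 × 0.8092 = 907.94 W/m².

908 W/m²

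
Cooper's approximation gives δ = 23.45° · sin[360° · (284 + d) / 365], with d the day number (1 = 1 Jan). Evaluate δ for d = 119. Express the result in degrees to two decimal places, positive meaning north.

+14.27°

360 × (284 + 119) / 365 = 397.479°; sin(397.479°) = 0.6085.
δ = 23.45 × 0.6085 = 14.269° ≈ +14.27°.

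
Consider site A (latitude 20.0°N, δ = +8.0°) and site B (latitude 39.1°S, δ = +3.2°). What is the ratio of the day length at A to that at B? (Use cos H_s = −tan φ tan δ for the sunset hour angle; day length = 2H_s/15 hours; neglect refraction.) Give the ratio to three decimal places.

A: H_s = arccos(−tan 20.0° · tan 8.0°) = 92.93°, so 2H_s/15 = 12.3907 h.
B: H_s = arccos(−tan -39.1° · tan 3.2°) = 87.40°, so 2H_s/15 = 11.6533 h.
Ratio A/B = 12.3907 / 11.6533 = 1.0633.

1.063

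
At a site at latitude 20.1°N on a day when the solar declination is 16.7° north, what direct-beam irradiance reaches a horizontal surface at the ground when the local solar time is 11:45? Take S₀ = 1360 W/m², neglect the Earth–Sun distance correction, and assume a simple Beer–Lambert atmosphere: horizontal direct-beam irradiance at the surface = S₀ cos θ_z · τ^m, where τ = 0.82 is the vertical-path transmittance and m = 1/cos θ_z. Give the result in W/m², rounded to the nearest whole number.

1110 W/m²

Hour angle H = 15° × (11.75 − 12) = -3.75°.
cos θ_z = sin φ sin δ + cos φ cos δ cos H = (0.3437)(0.2874) + (0.9391)(0.9578)(0.9979) = 0.9964.
Air mass m = 1/cos θ_z = 1/0.9964 = 1.004; τ^m = 0.82^1.004 = 0.8193.
Surface direct beam = 1360 × 0.9964 × 0.8193 = 1110.24 W/m².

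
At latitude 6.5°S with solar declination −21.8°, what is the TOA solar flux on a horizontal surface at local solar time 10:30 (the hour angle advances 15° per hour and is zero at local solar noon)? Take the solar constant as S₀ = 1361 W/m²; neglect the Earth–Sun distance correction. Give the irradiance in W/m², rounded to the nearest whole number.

Hour angle H = 15° × (10.5 − 12) = -22.50°.
cos θ_z = sin(-6.5°) sin(-21.8°) + cos(-6.5°) cos(-21.8°) cos(-22.50°) = 0.0420 + 0.8523 = 0.8943.
Top-of-atmosphere irradiance = S₀ cos θ_z = 1361 × 0.8943 = 1217.14 W/m².

1217 W/m²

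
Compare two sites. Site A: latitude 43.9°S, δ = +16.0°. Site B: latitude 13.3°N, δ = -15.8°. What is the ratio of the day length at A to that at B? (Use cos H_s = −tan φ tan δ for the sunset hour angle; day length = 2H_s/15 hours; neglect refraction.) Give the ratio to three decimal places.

0.859

A: H_s = arccos(−tan -43.9° · tan 16.0°) = 73.98°, so 2H_s/15 = 9.8640 h.
B: H_s = arccos(−tan 13.3° · tan -15.8°) = 86.16°, so 2H_s/15 = 11.4880 h.
Ratio A/B = 9.8640 / 11.4880 = 0.8586.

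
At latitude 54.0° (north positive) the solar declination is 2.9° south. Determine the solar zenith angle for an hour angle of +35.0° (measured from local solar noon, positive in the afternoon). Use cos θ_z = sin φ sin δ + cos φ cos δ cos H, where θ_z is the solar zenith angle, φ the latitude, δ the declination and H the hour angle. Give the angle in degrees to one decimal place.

63.9°

cos θ_z = sin(54.0°) sin(-2.9°) + cos(54.0°) cos(-2.9°) cos(35.00°) = -0.0409 + 0.4809 = 0.4400.
θ_z = arccos(0.4400) = 63.90°.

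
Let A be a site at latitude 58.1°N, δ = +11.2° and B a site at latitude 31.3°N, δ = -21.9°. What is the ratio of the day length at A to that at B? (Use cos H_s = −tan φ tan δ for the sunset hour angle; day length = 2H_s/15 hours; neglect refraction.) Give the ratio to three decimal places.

A: H_s = arccos(−tan 58.1° · tan 11.2°) = 108.55°, so 2H_s/15 = 14.4733 h.
B: H_s = arccos(−tan 31.3° · tan -21.9°) = 75.85°, so 2H_s/15 = 10.1133 h.
Ratio A/B = 14.4733 / 10.1133 = 1.4311.

1.431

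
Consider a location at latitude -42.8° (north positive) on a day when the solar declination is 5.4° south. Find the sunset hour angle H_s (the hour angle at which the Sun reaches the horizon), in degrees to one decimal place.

−tan φ tan δ = −(-0.9260)(-0.0945) = -0.0875; H_s = arccos(-0.0875) = 95.02°.

95.0°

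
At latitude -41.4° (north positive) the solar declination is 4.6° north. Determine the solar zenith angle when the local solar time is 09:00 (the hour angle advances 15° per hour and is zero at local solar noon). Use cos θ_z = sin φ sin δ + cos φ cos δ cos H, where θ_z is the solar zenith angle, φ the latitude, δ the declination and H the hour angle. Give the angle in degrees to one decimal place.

Hour angle H = 15° × (9 − 12) = -45.00°.
cos θ_z = sin φ sin δ + cos φ cos δ cos H = (-0.6613)(0.0802) + (0.7501)(0.9968)(0.7071) = 0.4757.
θ_z = arccos(0.4757) = 61.60°.

61.6°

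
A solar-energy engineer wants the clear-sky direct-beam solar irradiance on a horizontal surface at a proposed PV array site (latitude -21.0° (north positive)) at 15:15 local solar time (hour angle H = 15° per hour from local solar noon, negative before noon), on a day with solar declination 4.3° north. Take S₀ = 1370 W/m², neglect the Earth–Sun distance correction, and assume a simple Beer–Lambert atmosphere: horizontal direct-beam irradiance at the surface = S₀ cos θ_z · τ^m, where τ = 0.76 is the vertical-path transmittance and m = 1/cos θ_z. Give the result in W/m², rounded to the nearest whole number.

504 W/m²

Hour angle H = 15° × (15.25 − 12) = 48.75°.
With φ = -21.0°, δ = 4.3°, H = 48.75°: sin φ sin δ = -0.0269, cos φ cos δ cos H = 0.6138, so cos θ_z = 0.5869.
Air mass m = 1/cos θ_z = 1/0.5869 = 1.704; τ^m = 0.76^1.704 = 0.6265.
Surface direct beam = 1370 × 0.5869 × 0.6265 = 503.74 W/m².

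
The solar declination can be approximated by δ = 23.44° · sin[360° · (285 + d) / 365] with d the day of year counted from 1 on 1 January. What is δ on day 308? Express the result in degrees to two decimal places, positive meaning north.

360 × (285 + 308) / 365 = 584.877°; sin(584.877°) = -0.7056.
δ = 23.44 × -0.7056 = -16.539° ≈ -16.54°.

-16.54°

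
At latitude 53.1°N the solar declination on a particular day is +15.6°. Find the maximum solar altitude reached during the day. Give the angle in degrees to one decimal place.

52.5°

At local solar noon the hour angle is zero, so the elevation is 90° − |φ − δ| = 90° − |53.1° − (15.6°)| = 90° − 37.5° = 52.5°.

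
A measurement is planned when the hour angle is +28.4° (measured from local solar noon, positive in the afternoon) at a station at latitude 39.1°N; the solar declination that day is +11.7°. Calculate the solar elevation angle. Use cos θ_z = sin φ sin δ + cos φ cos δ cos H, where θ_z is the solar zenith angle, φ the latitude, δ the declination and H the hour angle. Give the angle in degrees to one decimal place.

cos θ_z = sin φ sin δ + cos φ cos δ cos H = (0.6307)(0.2028) + (0.7760)(0.9792)(0.8796) = 0.7963.
θ_z = arccos(0.7963) = 37.22°, so the elevation is 90° − 37.22° = 52.78°.

52.8°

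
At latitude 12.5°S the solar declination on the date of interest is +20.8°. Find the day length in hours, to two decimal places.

11.36 hours

cos H_s = −tan(-12.5°) · tan(20.8°) = 0.0842, so H_s = arccos(0.0842) = 85.17°.
Day length = 2 H_s / 15° h⁻¹ = 170.34° / 15 = 11.356 h.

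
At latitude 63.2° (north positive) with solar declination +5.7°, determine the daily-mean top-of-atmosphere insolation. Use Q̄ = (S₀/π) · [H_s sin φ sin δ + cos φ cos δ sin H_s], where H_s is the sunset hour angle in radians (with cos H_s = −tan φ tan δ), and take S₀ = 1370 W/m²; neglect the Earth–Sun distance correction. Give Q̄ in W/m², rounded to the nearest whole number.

cos H_s = −tan(63.2°) · tan(5.7°) = -0.1976, so H_s = arccos(-0.1976) = 101.40°. In radians, H_s = 1.7698.
H_s sin φ sin δ = 1.7698 × 0.8926 × 0.0993 = 0.1569.
cos φ cos δ sin H_s = 0.4509 × 0.9951 × 0.9803 = 0.4399.
Q̄ = (1370/π) × (0.1569 + 0.4399) = 436.08 × 0.5968 = 260.25 W/m².

260 W/m²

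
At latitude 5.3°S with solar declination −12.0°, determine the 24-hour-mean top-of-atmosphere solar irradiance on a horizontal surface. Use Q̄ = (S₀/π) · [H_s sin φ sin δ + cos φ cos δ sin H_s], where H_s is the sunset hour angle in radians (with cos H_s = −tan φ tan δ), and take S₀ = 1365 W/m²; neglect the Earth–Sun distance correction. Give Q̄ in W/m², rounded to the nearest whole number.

The sunset hour angle satisfies cos H_s = −tan φ tan δ = -0.0197, giving H_s = 91.13°. In radians, H_s = 1.5905.
H_s sin φ sin δ = 1.5905 × -0.0924 × -0.2079 = 0.0306.
cos φ cos δ sin H_s = 0.9957 × 0.9781 × 0.9998 = 0.9737.
Q̄ = (1365/π) × (0.0306 + 0.9737) = 434.49 × 1.0043 = 436.36 W/m².

436 W/m²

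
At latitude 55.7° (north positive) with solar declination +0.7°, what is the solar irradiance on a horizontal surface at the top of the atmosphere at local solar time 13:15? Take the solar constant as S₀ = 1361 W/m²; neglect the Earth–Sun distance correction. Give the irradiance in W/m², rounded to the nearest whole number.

Hour angle H = 15° × (13.25 − 12) = 18.75°.
With φ = 55.7°, δ = 0.7°, H = 18.75°: sin φ sin δ = 0.0101, cos φ cos δ cos H = 0.5336, so cos θ_z = 0.5437.
Top-of-atmosphere irradiance = S₀ cos θ_z = 1361 × 0.5437 = 739.98 W/m².

740 W/m²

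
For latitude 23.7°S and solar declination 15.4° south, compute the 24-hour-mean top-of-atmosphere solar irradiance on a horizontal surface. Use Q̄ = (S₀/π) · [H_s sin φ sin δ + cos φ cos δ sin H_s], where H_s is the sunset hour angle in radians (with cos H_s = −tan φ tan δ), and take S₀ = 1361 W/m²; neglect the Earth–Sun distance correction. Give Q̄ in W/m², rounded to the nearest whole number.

458 W/m²

−tan φ tan δ = −(-0.4390)(-0.2754) = -0.1209; H_s = arccos(-0.1209) = 96.94°. In radians, H_s = 1.6919.
H_s sin φ sin δ = 1.6919 × -0.4019 × -0.2656 = 0.1806.
cos φ cos δ sin H_s = 0.9157 × 0.9641 × 0.9927 = 0.8764.
Q̄ = (1361/π) × (0.1806 + 0.8764) = 433.22 × 1.0570 = 457.91 W/m².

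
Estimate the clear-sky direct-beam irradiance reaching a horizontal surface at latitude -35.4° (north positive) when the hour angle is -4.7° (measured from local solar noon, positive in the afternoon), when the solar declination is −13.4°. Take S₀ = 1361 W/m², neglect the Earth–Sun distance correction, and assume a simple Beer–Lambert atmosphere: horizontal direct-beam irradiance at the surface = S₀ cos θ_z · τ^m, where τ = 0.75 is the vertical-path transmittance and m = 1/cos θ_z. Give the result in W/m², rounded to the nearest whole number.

922 W/m²

cos θ_z = sin φ sin δ + cos φ cos δ cos H = (-0.5793)(-0.2317) + (0.8151)(0.9728)(0.9966) = 0.9245.
Air mass m = 1/cos θ_z = 1/0.9245 = 1.082; τ^m = 0.75^1.082 = 0.7325.
Surface direct beam = 1361 × 0.9245 × 0.7325 = 921.66 W/m².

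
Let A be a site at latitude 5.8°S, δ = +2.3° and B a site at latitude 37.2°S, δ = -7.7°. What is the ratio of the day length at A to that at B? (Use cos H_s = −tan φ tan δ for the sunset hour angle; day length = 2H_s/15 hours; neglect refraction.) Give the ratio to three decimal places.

0.936

A: H_s = arccos(−tan -5.8° · tan 2.3°) = 89.77°, so 2H_s/15 = 11.9693 h.
B: H_s = arccos(−tan -37.2° · tan -7.7°) = 95.89°, so 2H_s/15 = 12.7853 h.
Ratio A/B = 11.9693 / 12.7853 = 0.9362.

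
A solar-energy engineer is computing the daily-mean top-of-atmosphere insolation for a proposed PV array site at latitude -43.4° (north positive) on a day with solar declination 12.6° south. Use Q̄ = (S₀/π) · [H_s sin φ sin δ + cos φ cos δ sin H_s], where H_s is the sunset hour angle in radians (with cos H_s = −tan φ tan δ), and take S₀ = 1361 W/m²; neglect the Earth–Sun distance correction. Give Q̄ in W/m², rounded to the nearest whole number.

416 W/m²

cos H_s = −tan(-43.4°) · tan(-12.6°) = -0.2114, so H_s = arccos(-0.2114) = 102.20°. In radians, H_s = 1.7837.
H_s sin φ sin δ = 1.7837 × -0.6871 × -0.2181 = 0.2673.
cos φ cos δ sin H_s = 0.7266 × 0.9759 × 0.9774 = 0.6931.
Q̄ = (1361/π) × (0.2673 + 0.6931) = 433.22 × 0.9604 = 416.06 W/m².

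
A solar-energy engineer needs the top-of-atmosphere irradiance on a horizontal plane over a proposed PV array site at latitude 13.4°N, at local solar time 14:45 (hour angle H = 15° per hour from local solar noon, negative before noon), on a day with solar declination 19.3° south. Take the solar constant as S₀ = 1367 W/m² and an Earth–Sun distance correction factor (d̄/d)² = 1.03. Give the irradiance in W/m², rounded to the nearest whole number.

864 W/m²

Hour angle H = 15° × (14.75 − 12) = 41.25°.
cos θ_z = sin φ sin δ + cos φ cos δ cos H = (0.2317)(-0.3305) + (0.9728)(0.9438)(0.7518) = 0.6137.
Top-of-atmosphere irradiance = S₀ (d̄/d)² cos θ_z = 1367 × 1.03 × 0.6137 = 864.10 W/m².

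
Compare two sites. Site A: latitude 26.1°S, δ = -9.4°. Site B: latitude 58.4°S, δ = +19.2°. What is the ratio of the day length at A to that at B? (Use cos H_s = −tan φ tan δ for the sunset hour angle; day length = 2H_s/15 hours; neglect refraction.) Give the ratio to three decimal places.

A: H_s = arccos(−tan -26.1° · tan -9.4°) = 94.65°, so 2H_s/15 = 12.6200 h.
B: H_s = arccos(−tan -58.4° · tan 19.2°) = 55.52°, so 2H_s/15 = 7.4027 h.
Ratio A/B = 12.6200 / 7.4027 = 1.7048.

1.705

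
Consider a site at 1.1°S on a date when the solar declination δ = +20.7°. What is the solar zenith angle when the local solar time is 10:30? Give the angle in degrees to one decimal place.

Hour angle H = 15° × (10.5 − 12) = -22.50°.
With φ = -1.1°, δ = 20.7°, H = -22.50°: sin φ sin δ = -0.0068, cos φ cos δ cos H = 0.8641, so cos θ_z = 0.8573.
θ_z = arccos(0.8573) = 30.99°.

31.0°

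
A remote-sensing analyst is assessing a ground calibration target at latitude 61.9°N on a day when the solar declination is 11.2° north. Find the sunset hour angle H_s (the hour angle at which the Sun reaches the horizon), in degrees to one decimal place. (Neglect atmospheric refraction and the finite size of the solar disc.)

111.8°

cos H_s = −tan(61.9°) · tan(11.2°) = -0.3708, so H_s = arccos(-0.3708) = 111.76°.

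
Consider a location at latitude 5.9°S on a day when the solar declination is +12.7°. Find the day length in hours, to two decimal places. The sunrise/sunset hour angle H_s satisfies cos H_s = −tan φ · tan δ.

−tan φ tan δ = −(-0.1033)(0.2254) = 0.0233; H_s = arccos(0.0233) = 88.66°.
Day length = 2 H_s / 15° h⁻¹ = 177.32° / 15 = 11.821 h.

11.82 hours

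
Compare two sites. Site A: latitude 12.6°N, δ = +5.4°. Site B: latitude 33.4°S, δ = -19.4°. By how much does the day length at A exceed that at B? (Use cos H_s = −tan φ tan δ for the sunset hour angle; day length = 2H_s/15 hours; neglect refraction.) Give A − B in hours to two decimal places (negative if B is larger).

A: H_s = arccos(−tan 12.6° · tan 5.4°) = 91.21°, so 2H_s/15 = 12.1613 h.
B: H_s = arccos(−tan -33.4° · tan -19.4°) = 103.43°, so 2H_s/15 = 13.7907 h.
A − B = 12.1613 − 13.7907 = -1.6294 h.

-1.63 h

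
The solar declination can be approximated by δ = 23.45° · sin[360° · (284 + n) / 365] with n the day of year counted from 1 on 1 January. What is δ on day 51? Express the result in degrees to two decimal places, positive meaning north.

-11.58°

360 × (284 + 51) / 365 = 330.411°; sin(330.411°) = -0.4938.
δ = 23.45 × -0.4938 = -11.580° ≈ -11.58°.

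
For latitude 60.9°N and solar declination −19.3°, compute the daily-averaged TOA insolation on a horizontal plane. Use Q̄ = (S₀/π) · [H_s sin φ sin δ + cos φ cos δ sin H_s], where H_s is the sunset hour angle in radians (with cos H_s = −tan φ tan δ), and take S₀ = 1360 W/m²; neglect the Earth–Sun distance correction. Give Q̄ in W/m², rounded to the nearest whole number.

cos H_s = −tan(60.9°) · tan(-19.3°) = 0.6292, so H_s = arccos(0.6292) = 51.01°. In radians, H_s = 0.8903.
H_s sin φ sin δ = 0.8903 × 0.8738 × -0.3305 = -0.2571.
cos φ cos δ sin H_s = 0.4863 × 0.9438 × 0.7773 = 0.3568.
Q̄ = (1360/π) × (-0.2571 + 0.3568) = 432.90 × 0.0997 = 43.16 W/m².

43 W/m²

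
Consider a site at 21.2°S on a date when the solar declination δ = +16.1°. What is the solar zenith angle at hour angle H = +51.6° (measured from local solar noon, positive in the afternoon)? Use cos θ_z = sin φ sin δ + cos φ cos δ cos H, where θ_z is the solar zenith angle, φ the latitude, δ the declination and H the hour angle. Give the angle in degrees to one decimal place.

62.9°

cos θ_z = sin φ sin δ + cos φ cos δ cos H = (-0.3616)(0.2773) + (0.9323)(0.9608)(0.6211) = 0.4561.
θ_z = arccos(0.4561) = 62.86°.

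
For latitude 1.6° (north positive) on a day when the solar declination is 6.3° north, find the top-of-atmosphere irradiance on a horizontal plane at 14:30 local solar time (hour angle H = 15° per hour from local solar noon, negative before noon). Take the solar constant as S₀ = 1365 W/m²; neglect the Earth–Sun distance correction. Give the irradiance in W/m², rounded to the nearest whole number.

Hour angle H = 15° × (14.5 − 12) = 37.50°.
With φ = 1.6°, δ = 6.3°, H = 37.50°: sin φ sin δ = 0.0031, cos φ cos δ cos H = 0.7883, so cos θ_z = 0.7914.
Top-of-atmosphere irradiance = S₀ cos θ_z = 1365 × 0.7914 = 1080.26 W/m².

1080 W/m²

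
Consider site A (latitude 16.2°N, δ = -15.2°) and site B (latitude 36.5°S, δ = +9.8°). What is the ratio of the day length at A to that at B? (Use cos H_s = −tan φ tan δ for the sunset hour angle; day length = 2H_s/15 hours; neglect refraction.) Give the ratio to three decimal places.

A: H_s = arccos(−tan 16.2° · tan -15.2°) = 85.47°, so 2H_s/15 = 11.3960 h.
B: H_s = arccos(−tan -36.5° · tan 9.8°) = 82.66°, so 2H_s/15 = 11.0213 h.
Ratio A/B = 11.3960 / 11.0213 = 1.0340.

1.034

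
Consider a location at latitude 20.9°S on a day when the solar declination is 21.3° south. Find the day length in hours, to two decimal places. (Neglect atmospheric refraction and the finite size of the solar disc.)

13.14 hours

−tan φ tan δ = −(-0.3819)(-0.3899) = -0.1489; H_s = arccos(-0.1489) = 98.56°.
Day length = 2 H_s / 15° h⁻¹ = 197.12° / 15 = 13.141 h.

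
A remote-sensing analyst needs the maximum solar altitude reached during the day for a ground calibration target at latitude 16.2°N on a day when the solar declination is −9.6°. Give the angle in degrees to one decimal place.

At local solar noon the hour angle is zero, so the elevation is 90° − |φ − δ| = 90° − |16.2° − (-9.6°)| = 90° − 25.8° = 64.2°.

64.2°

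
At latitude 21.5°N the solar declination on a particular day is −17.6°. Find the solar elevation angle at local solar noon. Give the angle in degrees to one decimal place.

50.9°

At local solar noon the hour angle is zero, so the elevation is 90° − |φ − δ| = 90° − |21.5° − (-17.6°)| = 90° − 39.1° = 50.9°.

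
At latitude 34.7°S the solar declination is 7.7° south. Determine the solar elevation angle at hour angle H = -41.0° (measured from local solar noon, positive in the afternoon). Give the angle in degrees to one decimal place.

With φ = -34.7°, δ = -7.7°, H = -41.00°: sin φ sin δ = 0.0763, cos φ cos δ cos H = 0.6149, so cos θ_z = 0.6912.
θ_z = arccos(0.6912) = 46.27°, so the elevation is 90° − 46.27° = 43.73°.

43.7°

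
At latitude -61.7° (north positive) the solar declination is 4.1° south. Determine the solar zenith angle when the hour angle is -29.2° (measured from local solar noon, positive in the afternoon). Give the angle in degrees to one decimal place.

cos θ_z = sin φ sin δ + cos φ cos δ cos H = (-0.8805)(-0.0715) + (0.4741)(0.9974)(0.8729) = 0.4757.
θ_z = arccos(0.4757) = 61.60°.

61.6°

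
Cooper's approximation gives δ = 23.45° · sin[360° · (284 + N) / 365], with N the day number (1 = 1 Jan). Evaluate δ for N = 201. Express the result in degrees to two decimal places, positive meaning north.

360 × (284 + 201) / 365 = 478.356°; sin(478.356°) = 0.8800.
δ = 23.45 × 0.8800 = 20.636° ≈ +20.64°.

+20.64°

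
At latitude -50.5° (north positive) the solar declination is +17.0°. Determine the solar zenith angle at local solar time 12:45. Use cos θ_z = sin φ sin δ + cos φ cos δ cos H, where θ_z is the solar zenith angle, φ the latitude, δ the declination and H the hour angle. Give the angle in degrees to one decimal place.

68.2°

Hour angle H = 15° × (12.75 − 12) = 11.25°.
With φ = -50.5°, δ = 17.0°, H = 11.25°: sin φ sin δ = -0.2256, cos φ cos δ cos H = 0.5966, so cos θ_z = 0.3710.
θ_z = arccos(0.3710) = 68.22°.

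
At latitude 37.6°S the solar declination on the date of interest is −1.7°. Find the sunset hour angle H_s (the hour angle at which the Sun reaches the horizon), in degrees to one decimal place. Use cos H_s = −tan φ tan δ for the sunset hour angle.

91.3°

The sunset hour angle satisfies cos H_s = −tan φ tan δ = -0.0229, giving H_s = 91.31°.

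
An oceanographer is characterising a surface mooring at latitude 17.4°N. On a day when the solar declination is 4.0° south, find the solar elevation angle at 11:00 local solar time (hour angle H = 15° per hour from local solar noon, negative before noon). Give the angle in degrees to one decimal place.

Hour angle H = 15° × (11 − 12) = -15.00°.
With φ = 17.4°, δ = -4.0°, H = -15.00°: sin φ sin δ = -0.0209, cos φ cos δ cos H = 0.9195, so cos θ_z = 0.8986.
θ_z = arccos(0.8986) = 26.03°, so the elevation is 90° − 26.03° = 63.97°.

64.0°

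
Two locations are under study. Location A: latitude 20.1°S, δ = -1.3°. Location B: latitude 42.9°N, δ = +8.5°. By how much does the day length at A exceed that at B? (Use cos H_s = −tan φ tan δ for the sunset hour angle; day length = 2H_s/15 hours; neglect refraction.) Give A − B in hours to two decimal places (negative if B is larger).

A: H_s = arccos(−tan -20.1° · tan -1.3°) = 90.48°, so 2H_s/15 = 12.0640 h.
B: H_s = arccos(−tan 42.9° · tan 8.5°) = 97.98°, so 2H_s/15 = 13.0640 h.
A − B = 12.0640 − 13.0640 = -1.0000 h.

-1.00 h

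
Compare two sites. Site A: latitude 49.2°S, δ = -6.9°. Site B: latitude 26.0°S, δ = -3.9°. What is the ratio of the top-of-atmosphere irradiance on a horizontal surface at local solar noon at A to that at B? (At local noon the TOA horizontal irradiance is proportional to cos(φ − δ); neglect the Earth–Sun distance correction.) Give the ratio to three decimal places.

A: cos θ_z = cos(-49.2° − (-6.9°)) = 0.7396.
B: cos θ_z = cos(-26.0° − (-3.9°)) = 0.9265.
Ratio A/B = 0.7396 / 0.9265 = 0.7983.

0.798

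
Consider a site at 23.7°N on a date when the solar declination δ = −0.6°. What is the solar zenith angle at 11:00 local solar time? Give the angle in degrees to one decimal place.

Hour angle H = 15° × (11 − 12) = -15.00°.
cos θ_z = sin φ sin δ + cos φ cos δ cos H = (0.4019)(-0.0105) + (0.9157)(0.9999)(0.9659) = 0.8802.
θ_z = arccos(0.8802) = 28.33°.

28.3°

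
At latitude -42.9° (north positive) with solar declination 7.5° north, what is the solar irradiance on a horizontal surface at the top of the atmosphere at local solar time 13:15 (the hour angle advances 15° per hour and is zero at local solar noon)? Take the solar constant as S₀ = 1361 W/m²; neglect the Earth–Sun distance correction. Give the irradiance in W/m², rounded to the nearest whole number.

Hour angle H = 15° × (13.25 − 12) = 18.75°.
cos θ_z = sin φ sin δ + cos φ cos δ cos H = (-0.6807)(0.1305) + (0.7325)(0.9914)(0.9469) = 0.5988.
Top-of-atmosphere irradiance = S₀ cos θ_z = 1361 × 0.5988 = 814.97 W/m².

815 W/m²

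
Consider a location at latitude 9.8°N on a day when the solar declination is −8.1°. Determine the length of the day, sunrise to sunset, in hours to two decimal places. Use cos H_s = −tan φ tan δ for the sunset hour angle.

The sunset hour angle satisfies cos H_s = −tan φ tan δ = 0.0246, giving H_s = 88.59°.
Day length = 2 H_s / 15° h⁻¹ = 177.18° / 15 = 11.812 h.

11.81 hours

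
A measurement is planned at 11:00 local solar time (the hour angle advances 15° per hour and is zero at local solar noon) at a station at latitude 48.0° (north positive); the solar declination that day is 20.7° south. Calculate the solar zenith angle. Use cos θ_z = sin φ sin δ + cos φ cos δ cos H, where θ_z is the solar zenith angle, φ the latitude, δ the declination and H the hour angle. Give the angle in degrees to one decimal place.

Hour angle H = 15° × (11 − 12) = -15.00°.
cos θ_z = sin φ sin δ + cos φ cos δ cos H = (0.7431)(-0.3535) + (0.6691)(0.9354)(0.9659) = 0.3418.
θ_z = arccos(0.3418) = 70.01°.

70.0°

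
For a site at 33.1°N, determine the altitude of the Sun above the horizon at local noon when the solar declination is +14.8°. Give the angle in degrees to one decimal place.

At local solar noon the hour angle is zero, so the elevation is 90° − |φ − δ| = 90° − |33.1° − (14.8°)| = 90° − 18.3° = 71.7°.

71.7°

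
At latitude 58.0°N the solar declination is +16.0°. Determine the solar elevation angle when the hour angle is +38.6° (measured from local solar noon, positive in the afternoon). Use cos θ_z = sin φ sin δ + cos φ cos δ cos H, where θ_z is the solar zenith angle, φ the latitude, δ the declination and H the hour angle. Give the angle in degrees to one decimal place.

cos θ_z = sin φ sin δ + cos φ cos δ cos H = (0.8480)(0.2756) + (0.5299)(0.9613)(0.7815) = 0.6318.
θ_z = arccos(0.6318) = 50.82°, so the elevation is 90° − 50.82° = 39.18°.

39.2°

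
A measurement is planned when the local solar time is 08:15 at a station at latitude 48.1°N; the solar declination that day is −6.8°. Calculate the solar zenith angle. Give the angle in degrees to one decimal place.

73.7°

Hour angle H = 15° × (8.25 − 12) = -56.25°.
cos θ_z = sin φ sin δ + cos φ cos δ cos H = (0.7443)(-0.1184) + (0.6678)(0.9930)(0.5556) = 0.2803.
θ_z = arccos(0.2803) = 73.72°.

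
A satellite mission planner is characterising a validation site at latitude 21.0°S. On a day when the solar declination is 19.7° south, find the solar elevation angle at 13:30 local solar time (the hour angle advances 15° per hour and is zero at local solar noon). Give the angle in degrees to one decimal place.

Hour angle H = 15° × (13.5 − 12) = 22.50°.
cos θ_z = sin φ sin δ + cos φ cos δ cos H = (-0.3584)(-0.3371) + (0.9336)(0.9415)(0.9239) = 0.9329.
θ_z = arccos(0.9329) = 21.11°, so the elevation is 90° − 21.11° = 68.89°.

68.9°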